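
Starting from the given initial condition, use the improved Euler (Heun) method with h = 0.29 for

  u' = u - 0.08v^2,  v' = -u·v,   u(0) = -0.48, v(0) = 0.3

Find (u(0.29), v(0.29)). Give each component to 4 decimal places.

-0.6421, 0.3517

Heun on (u,v): k1 = f(t_n, state_n); k2 = f(t_n + h, state_n + h·k1); state_{n+1} = state_n + (h/2)·(k1 + k2).
0.000000: (-0.480000, 0.300000)
  k1 = (-0.487200, 0.144000)
  predictor → (-0.621288, 0.341760)
  k2 = (-0.630632, 0.212331)
  → (-0.642086, 0.351668)
(u(0.29), v(0.29)) ≈ (-0.6421, 0.3517)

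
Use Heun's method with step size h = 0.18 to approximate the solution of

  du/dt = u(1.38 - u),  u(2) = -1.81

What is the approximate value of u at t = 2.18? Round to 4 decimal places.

Heun: k1 = f(t_n, u_n); k2 = f(t_n + h, u_n + h·k1); u_{n+1} = u_n + (h/2)·(k1 + k2).
t=2.000000, u=-1.810000:
  k1 = f(2.000000, -1.810000) = -5.773900
  k2 = f(2.180000, -2.849302) = -12.050559
  u ← -1.810000 + (0.18/2)·(-5.773900 + (-12.050559)) = -3.414201
u(2.18) ≈ -3.4142

-3.4142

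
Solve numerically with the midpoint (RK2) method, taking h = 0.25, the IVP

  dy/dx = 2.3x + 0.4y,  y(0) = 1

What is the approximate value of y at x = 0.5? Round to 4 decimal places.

1.5233

Midpoint: k1 = f(x_n, y_n); k2 = f(x_n + h/2, y_n + (h/2)·k1); y_{n+1} = y_n + h·k2.
x=0.000000, y=1.000000:
  k1 = f(0.000000, 1.000000) = 0.400000
  k2 = f(0.125000, 1.050000) = 0.707500
  y ← 1.000000 + 0.25·0.707500 = 1.176875
x=0.250000, y=1.176875:
  k1 = f(0.250000, 1.176875) = 1.045750
  k2 = f(0.375000, 1.307594) = 1.385537
  y ← 1.176875 + 0.25·1.385537 = 1.523259
y(0.5) ≈ 1.5233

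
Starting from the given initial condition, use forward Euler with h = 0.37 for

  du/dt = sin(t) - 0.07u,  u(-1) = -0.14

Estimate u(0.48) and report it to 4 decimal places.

Euler: u_{n+1} = u_n + h·f(t_n, u_n).
t=-1.000000, u=-0.140000: f=-0.831671 → u ← -0.140000 + 0.37·(-0.831671) = -0.447718
t=-0.630000, u=-0.447718: f=-0.557804 → u ← -0.447718 + 0.37·(-0.557804) = -0.654106
t=-0.260000, u=-0.654106: f=-0.211293 → u ← -0.654106 + 0.37·(-0.211293) = -0.732284
t=0.110000, u=-0.732284: f=0.161038 → u ← -0.732284 + 0.37·0.161038 = -0.672700
u(0.48) ≈ -0.6727

-0.6727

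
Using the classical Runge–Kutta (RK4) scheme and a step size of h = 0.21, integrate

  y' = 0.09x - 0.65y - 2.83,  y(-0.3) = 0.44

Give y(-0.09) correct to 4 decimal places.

-0.1751

RK4: k1 = f(x_n, y_n); k2 = f(x_n + h/2, y_n + (h/2)·k1); k3 = f(x_n + h/2, y_n + (h/2)·k2); k4 = f(x_n + h, y_n + h·k3); y_{n+1} = y_n + (h/6)·(k1 + 2k2 + 2k3 + k4).
x=-0.300000, y=0.440000:
  k1 = f(-0.300000, 0.440000) = -3.143000
  k2 = f(-0.195000, 0.109985) = -2.919040
  k3 = f(-0.195000, 0.133501) = -2.934326
  k4 = f(-0.090000, -0.176208) = -2.723565
  y ← 0.440000 + (0.21/6)·(k1 + 2k2 + 2k3 + k4) = -0.175065
y(-0.09) ≈ -0.1751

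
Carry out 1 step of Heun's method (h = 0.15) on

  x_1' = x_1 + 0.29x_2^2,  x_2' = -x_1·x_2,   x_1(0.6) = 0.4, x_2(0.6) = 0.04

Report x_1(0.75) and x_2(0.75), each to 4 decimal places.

Heun on (x_1,x_2): k1 = f(x_n, state_n); k2 = f(x_n + h, state_n + h·k1); state_{n+1} = state_n + (h/2)·(k1 + k2).
0.600000: (0.400000, 0.040000)
  k1 = (0.400464, -0.016000)
  predictor → (0.460070, 0.037600)
  k2 = (0.460480, -0.017299)
  → (0.464571, 0.037503)
(x_1(0.75), x_2(0.75)) ≈ (0.4646, 0.0375)

0.4646, 0.0375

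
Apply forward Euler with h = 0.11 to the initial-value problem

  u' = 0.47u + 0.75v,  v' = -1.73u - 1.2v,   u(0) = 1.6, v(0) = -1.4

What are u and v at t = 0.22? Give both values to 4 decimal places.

1.5229, -1.6173

Euler on (u,v): u_{n+1} = u_n + h·u', v_{n+1} = v_n + h·v'.
0.000000: (1.600000, -1.400000); f=(-0.298000, -1.088000) → (1.567220, -1.519680)
0.110000: (1.567220, -1.519680); f=(-0.403167, -0.887675) → (1.522872, -1.617324)
(u(0.22), v(0.22)) ≈ (1.5229, -1.6173)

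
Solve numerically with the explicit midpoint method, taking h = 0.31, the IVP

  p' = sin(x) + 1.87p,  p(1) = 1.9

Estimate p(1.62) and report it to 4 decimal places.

6.8265

Midpoint: k1 = f(x_n, p_n); k2 = f(x_n + h/2, p_n + (h/2)·k1); p_{n+1} = p_n + h·k2.
x=1.000000, p=1.900000:
  k1 = f(1.000000, 1.900000) = 4.394471
  k2 = f(1.155000, 2.581143) = 5.741532
  p ← 1.900000 + 0.31·5.741532 = 3.679875
x=1.310000, p=3.679875:
  k1 = f(1.310000, 3.679875) = 7.847551
  k2 = f(1.465000, 4.896245) = 10.150388
  p ← 3.679875 + 0.31·10.150388 = 6.826495
p(1.62) ≈ 6.8265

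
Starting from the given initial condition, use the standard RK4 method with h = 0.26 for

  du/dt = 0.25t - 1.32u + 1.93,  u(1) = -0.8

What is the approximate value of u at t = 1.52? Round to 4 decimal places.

0.4446

RK4: k1 = f(t_n, u_n); k2 = f(t_n + h/2, u_n + (h/2)·k1); k3 = f(t_n + h/2, u_n + (h/2)·k2); k4 = f(t_n + h, u_n + h·k3); u_{n+1} = u_n + (h/6)·(k1 + 2k2 + 2k3 + k4).
t=1.000000, u=-0.800000:
  k1 = f(1.000000, -0.800000) = 3.236000
  k2 = f(1.130000, -0.379320) = 2.713202
  k3 = f(1.130000, -0.447284) = 2.802914
  k4 = f(1.260000, -0.071242) = 2.339040
  u ← -0.800000 + (0.26/6)·(k1 + 2k2 + 2k3 + k4) = -0.080351
t=1.260000, u=-0.080351:
  k1 = f(1.260000, -0.080351) = 2.351064
  k2 = f(1.390000, 0.225287) = 1.980121
  k3 = f(1.390000, 0.177064) = 2.043775
  k4 = f(1.520000, 0.451030) = 1.714640
  u ← -0.080351 + (0.26/6)·(k1 + 2k2 + 2k3 + k4) = 0.444567
u(1.52) ≈ 0.4446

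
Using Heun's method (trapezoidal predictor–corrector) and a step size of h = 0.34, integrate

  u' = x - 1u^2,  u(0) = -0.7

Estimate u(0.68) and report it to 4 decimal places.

-0.9685

Heun: k1 = f(x_n, u_n); k2 = f(x_n + h, u_n + h·k1); u_{n+1} = u_n + (h/2)·(k1 + k2).
x=0.000000, u=-0.700000:
  k1 = f(0.000000, -0.700000) = -0.490000
  k2 = f(0.340000, -0.866600) = -0.410996
  u ← -0.700000 + (0.34/2)·(-0.490000 + (-0.410996)) = -0.853169
x=0.340000, u=-0.853169:
  k1 = f(0.340000, -0.853169) = -0.387898
  k2 = f(0.680000, -0.985054) = -0.290332
  u ← -0.853169 + (0.34/2)·(-0.387898 + (-0.290332)) = -0.968468
u(0.68) ≈ -0.9685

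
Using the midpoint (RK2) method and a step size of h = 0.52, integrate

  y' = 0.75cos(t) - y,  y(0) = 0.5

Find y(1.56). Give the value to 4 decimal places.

Midpoint: k1 = f(t_n, y_n); k2 = f(t_n + h/2, y_n + (h/2)·k1); y_{n+1} = y_n + h·k2.
t=0.000000, y=0.500000:
  k1 = f(0.000000, 0.500000) = 0.250000
  k2 = f(0.260000, 0.565000) = 0.159792
  y ← 0.500000 + 0.52·0.159792 = 0.583092
t=0.520000, y=0.583092:
  k1 = f(0.520000, 0.583092) = 0.067772
  k2 = f(0.780000, 0.600713) = -0.067528
  y ← 0.583092 + 0.52·(-0.067528) = 0.547978
t=1.040000, y=0.547978:
  k1 = f(1.040000, 0.547978) = -0.168312
  k2 = f(1.300000, 0.504216) = -0.303592
  y ← 0.547978 + 0.52·(-0.303592) = 0.390110
y(1.56) ≈ 0.3901

0.3901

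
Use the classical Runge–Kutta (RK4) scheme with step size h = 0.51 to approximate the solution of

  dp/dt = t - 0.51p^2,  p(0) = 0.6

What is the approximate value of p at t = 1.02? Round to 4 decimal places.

RK4: k1 = f(t_n, p_n); k2 = f(t_n + h/2, p_n + (h/2)·k1); k3 = f(t_n + h/2, p_n + (h/2)·k2); k4 = f(t_n + h, p_n + h·k3); p_{n+1} = p_n + (h/6)·(k1 + 2k2 + 2k3 + k4).
t=0.000000, p=0.600000:
  k1 = f(0.000000, 0.600000) = -0.183600
  k2 = f(0.255000, 0.553182) = 0.098935
  k3 = f(0.255000, 0.625228) = 0.055636
  k4 = f(0.510000, 0.628374) = 0.308624
  p ← 0.600000 + (0.51/6)·(k1 + 2k2 + 2k3 + k4) = 0.636904
t=0.510000, p=0.636904:
  k1 = f(0.510000, 0.636904) = 0.303120
  k2 = f(0.765000, 0.714200) = 0.504859
  k3 = f(0.765000, 0.765643) = 0.466033
  k4 = f(1.020000, 0.874581) = 0.629905
  p ← 0.636904 + (0.51/6)·(k1 + 2k2 + 2k3 + k4) = 0.881263
p(1.02) ≈ 0.8813

0.8813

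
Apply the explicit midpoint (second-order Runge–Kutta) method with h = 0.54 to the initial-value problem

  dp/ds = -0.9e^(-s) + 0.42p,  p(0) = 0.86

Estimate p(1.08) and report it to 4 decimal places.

0.5671

Midpoint: k1 = f(s_n, p_n); k2 = f(s_n + h/2, p_n + (h/2)·k1); p_{n+1} = p_n + h·k2.
s=0.000000, p=0.860000:
  k1 = f(0.000000, 0.860000) = -0.538800
  k2 = f(0.270000, 0.714524) = -0.386941
  p ← 0.860000 + 0.54·(-0.386941) = 0.651052
s=0.540000, p=0.651052:
  k1 = f(0.540000, 0.651052) = -0.251032
  k2 = f(0.810000, 0.583273) = -0.155398
  p ← 0.651052 + 0.54·(-0.155398) = 0.567137
p(1.08) ≈ 0.5671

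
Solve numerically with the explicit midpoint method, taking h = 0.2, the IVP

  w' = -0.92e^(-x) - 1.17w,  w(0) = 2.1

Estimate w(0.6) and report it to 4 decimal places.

Midpoint: k1 = f(x_n, w_n); k2 = f(x_n + h/2, w_n + (h/2)·k1); w_{n+1} = w_n + h·k2.
x=0.000000, w=2.100000:
  k1 = f(0.000000, 2.100000) = -3.377000
  k2 = f(0.100000, 1.762300) = -2.894341
  w ← 2.100000 + 0.2·(-2.894341) = 1.521132
x=0.200000, w=1.521132:
  k1 = f(0.200000, 1.521132) = -2.532956
  k2 = f(0.300000, 1.267836) = -2.164921
  w ← 1.521132 + 0.2·(-2.164921) = 1.088148
x=0.400000, w=1.088148:
  k1 = f(0.400000, 1.088148) = -1.889827
  k2 = f(0.500000, 0.899165) = -1.610031
  w ← 1.088148 + 0.2·(-1.610031) = 0.766141
w(0.6) ≈ 0.7661

0.7661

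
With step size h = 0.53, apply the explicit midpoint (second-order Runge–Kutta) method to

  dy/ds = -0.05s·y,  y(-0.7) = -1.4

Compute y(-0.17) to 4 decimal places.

-1.4163

Midpoint: k1 = f(s_n, y_n); k2 = f(s_n + h/2, y_n + (h/2)·k1); y_{n+1} = y_n + h·k2.
s=-0.700000, y=-1.400000:
  k1 = f(-0.700000, -1.400000) = -0.049000
  k2 = f(-0.435000, -1.412985) = -0.030732
  y ← -1.400000 + 0.53·(-0.030732) = -1.416288
y(-0.17) ≈ -1.4163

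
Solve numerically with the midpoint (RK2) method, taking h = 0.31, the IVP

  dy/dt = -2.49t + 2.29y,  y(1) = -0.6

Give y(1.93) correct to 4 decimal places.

-13.7535

Midpoint: k1 = f(t_n, y_n); k2 = f(t_n + h/2, y_n + (h/2)·k1); y_{n+1} = y_n + h·k2.
t=1.000000, y=-0.600000:
  k1 = f(1.000000, -0.600000) = -3.864000
  k2 = f(1.155000, -1.198920) = -5.621477
  y ← -0.600000 + 0.31·(-5.621477) = -2.342658
t=1.310000, y=-2.342658:
  k1 = f(1.310000, -2.342658) = -8.626586
  k2 = f(1.465000, -3.679779) = -12.074543
  y ← -2.342658 + 0.31·(-12.074543) = -6.085766
t=1.620000, y=-6.085766:
  k1 = f(1.620000, -6.085766) = -17.970205
  k2 = f(1.775000, -8.871148) = -24.734679
  y ← -6.085766 + 0.31·(-24.734679) = -13.753517
y(1.93) ≈ -13.7535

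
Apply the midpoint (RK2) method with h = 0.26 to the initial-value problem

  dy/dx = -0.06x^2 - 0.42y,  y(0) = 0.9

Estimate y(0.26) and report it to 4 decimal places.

Midpoint: k1 = f(x_n, y_n); k2 = f(x_n + h/2, y_n + (h/2)·k1); y_{n+1} = y_n + h·k2.
x=0.000000, y=0.900000:
  k1 = f(0.000000, 0.900000) = -0.378000
  k2 = f(0.130000, 0.850860) = -0.358375
  y ← 0.900000 + 0.26·(-0.358375) = 0.806822
y(0.26) ≈ 0.8068

0.8068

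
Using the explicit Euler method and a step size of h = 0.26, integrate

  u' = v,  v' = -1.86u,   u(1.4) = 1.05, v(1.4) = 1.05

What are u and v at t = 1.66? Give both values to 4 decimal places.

1.3230, 0.5422

Euler on (u,v): u_{n+1} = u_n + h·u', v_{n+1} = v_n + h·v'.
1.400000: (1.050000, 1.050000); f=(1.050000, -1.953000) → (1.323000, 0.542220)
(u(1.66), v(1.66)) ≈ (1.3230, 0.5422)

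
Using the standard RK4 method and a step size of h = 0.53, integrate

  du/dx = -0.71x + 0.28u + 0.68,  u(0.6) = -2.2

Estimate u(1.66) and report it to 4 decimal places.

RK4: k1 = f(x_n, u_n); k2 = f(x_n + h/2, u_n + (h/2)·k1); k3 = f(x_n + h/2, u_n + (h/2)·k2); k4 = f(x_n + h, u_n + h·k3); u_{n+1} = u_n + (h/6)·(k1 + 2k2 + 2k3 + k4).
x=0.600000, u=-2.200000:
  k1 = f(0.600000, -2.200000) = -0.362000
  k2 = f(0.865000, -2.295930) = -0.577010
  k3 = f(0.865000, -2.352908) = -0.592964
  k4 = f(1.130000, -2.514271) = -0.826296
  u ← -2.200000 + (0.53/6)·(k1 + 2k2 + 2k3 + k4) = -2.511662
x=1.130000, u=-2.511662:
  k1 = f(1.130000, -2.511662) = -0.825565
  k2 = f(1.395000, -2.730436) = -1.074972
  k3 = f(1.395000, -2.796529) = -1.093478
  k4 = f(1.660000, -3.091205) = -1.364137
  u ← -2.511662 + (0.53/6)·(k1 + 2k2 + 2k3 + k4) = -3.088178
u(1.66) ≈ -3.0882

-3.0882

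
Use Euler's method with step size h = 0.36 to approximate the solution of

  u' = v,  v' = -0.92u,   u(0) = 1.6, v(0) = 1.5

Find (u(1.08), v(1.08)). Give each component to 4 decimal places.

2.5833, -0.5631

Euler on (u,v): u_{n+1} = u_n + h·u', v_{n+1} = v_n + h·v'.
0.000000: (1.600000, 1.500000); f=(1.500000, -1.472000) → (2.140000, 0.970080)
0.360000: (2.140000, 0.970080); f=(0.970080, -1.968800) → (2.489229, 0.261312)
0.720000: (2.489229, 0.261312); f=(0.261312, -2.290090) → (2.583301, -0.563121)
(u(1.08), v(1.08)) ≈ (2.5833, -0.5631)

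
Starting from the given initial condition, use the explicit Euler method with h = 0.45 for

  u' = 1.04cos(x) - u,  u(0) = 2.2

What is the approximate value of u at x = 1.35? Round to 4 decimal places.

Euler: u_{n+1} = u_n + h·f(x_n, u_n).
x=0.000000, u=2.200000: f=-1.160000 → u ← 2.200000 + 0.45·(-1.160000) = 1.678000
x=0.450000, u=1.678000: f=-0.741535 → u ← 1.678000 + 0.45·(-0.741535) = 1.344309
x=0.900000, u=1.344309: f=-0.697835 → u ← 1.344309 + 0.45·(-0.697835) = 1.030284
u(1.35) ≈ 1.0303

1.0303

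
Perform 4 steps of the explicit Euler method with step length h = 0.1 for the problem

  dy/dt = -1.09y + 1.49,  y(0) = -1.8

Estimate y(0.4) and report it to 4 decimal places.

Euler: y_{n+1} = y_n + h·f(t_n, y_n).
t=0.000000, y=-1.800000: f=3.452000 → y ← -1.800000 + 0.1·3.452000 = -1.454800
t=0.100000, y=-1.454800: f=3.075732 → y ← -1.454800 + 0.1·3.075732 = -1.147227
t=0.200000, y=-1.147227: f=2.740477 → y ← -1.147227 + 0.1·2.740477 = -0.873179
t=0.300000, y=-0.873179: f=2.441765 → y ← -0.873179 + 0.1·2.441765 = -0.629003
y(0.4) ≈ -0.6290

-0.6290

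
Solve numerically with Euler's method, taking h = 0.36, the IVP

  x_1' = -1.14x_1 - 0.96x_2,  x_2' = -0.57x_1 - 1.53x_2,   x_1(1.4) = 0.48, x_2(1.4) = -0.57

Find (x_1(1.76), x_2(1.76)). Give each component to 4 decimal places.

0.4800, -0.3545

Euler on (x_1,x_2): x_1_{n+1} = x_1_n + h·x_1', x_2_{n+1} = x_2_n + h·x_2'.
1.400000: (0.480000, -0.570000); f=(0.000000, 0.598500) → (0.480000, -0.354540)
(x_1(1.76), x_2(1.76)) ≈ (0.4800, -0.3545)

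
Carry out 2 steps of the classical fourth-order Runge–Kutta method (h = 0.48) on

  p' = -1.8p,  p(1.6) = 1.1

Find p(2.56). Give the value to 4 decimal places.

RK4: k1 = f(s_n, p_n); k2 = f(s_n + h/2, p_n + (h/2)·k1); k3 = f(s_n + h/2, p_n + (h/2)·k2); k4 = f(s_n + h, p_n + h·k3); p_{n+1} = p_n + (h/6)·(k1 + 2k2 + 2k3 + k4).
s=1.600000, p=1.100000:
  k1 = f(1.600000, 1.100000) = -1.980000
  k2 = f(1.840000, 0.624800) = -1.124640
  k3 = f(1.840000, 0.830086) = -1.494156
  k4 = f(2.080000, 0.382805) = -0.689050
  p ← 1.100000 + (0.48/6)·(k1 + 2k2 + 2k3 + k4) = 0.467469
s=2.080000, p=0.467469:
  k1 = f(2.080000, 0.467469) = -0.841444
  k2 = f(2.320000, 0.265522) = -0.477940
  k3 = f(2.320000, 0.352763) = -0.634974
  k4 = f(2.560000, 0.162681) = -0.292827
  p ← 0.467469 + (0.48/6)·(k1 + 2k2 + 2k3 + k4) = 0.198661
p(2.56) ≈ 0.1987

0.1987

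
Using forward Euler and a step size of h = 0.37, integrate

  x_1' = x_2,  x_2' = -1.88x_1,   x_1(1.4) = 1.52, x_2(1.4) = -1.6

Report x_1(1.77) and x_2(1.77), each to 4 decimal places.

0.9280, -2.6573

Euler on (x_1,x_2): x_1_{n+1} = x_1_n + h·x_1', x_2_{n+1} = x_2_n + h·x_2'.
1.400000: (1.520000, -1.600000); f=(-1.600000, -2.857600) → (0.928000, -2.657312)
(x_1(1.77), x_2(1.77)) ≈ (0.9280, -2.6573)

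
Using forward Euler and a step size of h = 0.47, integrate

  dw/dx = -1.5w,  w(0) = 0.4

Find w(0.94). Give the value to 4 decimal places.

Euler: w_{n+1} = w_n + h·f(x_n, w_n).
x=0.000000, w=0.400000: f=-0.600000 → w ← 0.400000 + 0.47·(-0.600000) = 0.118000
x=0.470000, w=0.118000: f=-0.177000 → w ← 0.118000 + 0.47·(-0.177000) = 0.034810
w(0.94) ≈ 0.0348

0.0348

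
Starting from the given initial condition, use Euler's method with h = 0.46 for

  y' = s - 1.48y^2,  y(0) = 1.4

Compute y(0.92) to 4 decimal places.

0.2743

Euler: y_{n+1} = y_n + h·f(s_n, y_n).
s=0.000000, y=1.400000: f=-2.900800 → y ← 1.400000 + 0.46·(-2.900800) = 0.065632
s=0.460000, y=0.065632: f=0.453625 → y ← 0.065632 + 0.46·0.453625 = 0.274299
y(0.92) ≈ 0.2743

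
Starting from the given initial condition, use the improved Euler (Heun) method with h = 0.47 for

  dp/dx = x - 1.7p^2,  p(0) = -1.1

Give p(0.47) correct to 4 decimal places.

Heun: k1 = f(x_n, p_n); k2 = f(x_n + h, p_n + h·k1); p_{n+1} = p_n + (h/2)·(k1 + k2).
x=0.000000, p=-1.100000:
  k1 = f(0.000000, -1.100000) = -2.057000
  k2 = f(0.470000, -2.066790) = -6.791756
  p ← -1.100000 + (0.47/2)·(-2.057000 + (-6.791756)) = -3.179458
p(0.47) ≈ -3.1795

-3.1795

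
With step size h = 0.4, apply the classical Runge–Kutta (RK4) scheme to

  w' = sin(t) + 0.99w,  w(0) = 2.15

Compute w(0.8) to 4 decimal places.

RK4: k1 = f(t_n, w_n); k2 = f(t_n + h/2, w_n + (h/2)·k1); k3 = f(t_n + h/2, w_n + (h/2)·k2); k4 = f(t_n + h, w_n + h·k3); w_{n+1} = w_n + (h/6)·(k1 + 2k2 + 2k3 + k4).
t=0.000000, w=2.150000:
  k1 = f(0.000000, 2.150000) = 2.128500
  k2 = f(0.200000, 2.575700) = 2.748612
  k3 = f(0.200000, 2.699722) = 2.871395
  k4 = f(0.400000, 3.298558) = 3.654991
  w ← 2.150000 + (0.4/6)·(k1 + 2k2 + 2k3 + k4) = 3.284900
t=0.400000, w=3.284900:
  k1 = f(0.400000, 3.284900) = 3.641470
  k2 = f(0.600000, 4.013194) = 4.537705
  k3 = f(0.600000, 4.192441) = 4.715159
  k4 = f(0.800000, 5.170964) = 5.836610
  w ← 3.284900 + (0.4/6)·(k1 + 2k2 + 2k3 + k4) = 5.150488
w(0.8) ≈ 5.1505

5.1505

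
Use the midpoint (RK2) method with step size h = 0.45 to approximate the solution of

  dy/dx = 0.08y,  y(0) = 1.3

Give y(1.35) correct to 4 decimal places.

1.4482

Midpoint: k1 = f(x_n, y_n); k2 = f(x_n + h/2, y_n + (h/2)·k1); y_{n+1} = y_n + h·k2.
x=0.000000, y=1.300000:
  k1 = f(0.000000, 1.300000) = 0.104000
  k2 = f(0.225000, 1.323400) = 0.105872
  y ← 1.300000 + 0.45·0.105872 = 1.347642
x=0.450000, y=1.347642:
  k1 = f(0.450000, 1.347642) = 0.107811
  k2 = f(0.675000, 1.371900) = 0.109752
  y ← 1.347642 + 0.45·0.109752 = 1.397031
x=0.900000, y=1.397031:
  k1 = f(0.900000, 1.397031) = 0.111762
  k2 = f(1.125000, 1.422177) = 0.113774
  y ← 1.397031 + 0.45·0.113774 = 1.448229
y(1.35) ≈ 1.4482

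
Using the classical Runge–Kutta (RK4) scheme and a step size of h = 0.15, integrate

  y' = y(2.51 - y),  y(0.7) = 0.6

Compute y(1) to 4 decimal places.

RK4: k1 = f(s_n, y_n); k2 = f(s_n + h/2, y_n + (h/2)·k1); k3 = f(s_n + h/2, y_n + (h/2)·k2); k4 = f(s_n + h, y_n + h·k3); y_{n+1} = y_n + (h/6)·(k1 + 2k2 + 2k3 + k4).
s=0.700000, y=0.600000:
  k1 = f(0.700000, 0.600000) = 1.146000
  k2 = f(0.775000, 0.685950) = 1.251207
  k3 = f(0.775000, 0.693841) = 1.260125
  k4 = f(0.850000, 0.789019) = 1.357886
  y ← 0.600000 + (0.15/6)·(k1 + 2k2 + 2k3 + k4) = 0.788164
s=0.850000, y=0.788164:
  k1 = f(0.850000, 0.788164) = 1.357089
  k2 = f(0.925000, 0.889945) = 1.441760
  k3 = f(0.925000, 0.896296) = 1.446356
  k4 = f(1.000000, 1.005117) = 1.512584
  y ← 0.788164 + (0.15/6)·(k1 + 2k2 + 2k3 + k4) = 1.004311
y(1) ≈ 1.0043

1.0043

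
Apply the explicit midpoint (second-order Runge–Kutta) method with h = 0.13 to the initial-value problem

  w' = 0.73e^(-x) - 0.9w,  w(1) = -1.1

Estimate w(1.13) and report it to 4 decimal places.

-0.9482

Midpoint: k1 = f(x_n, w_n); k2 = f(x_n + h/2, w_n + (h/2)·k1); w_{n+1} = w_n + h·k2.
x=1.000000, w=-1.100000:
  k1 = f(1.000000, -1.100000) = 1.258552
  k2 = f(1.065000, -1.018194) = 1.168026
  w ← -1.100000 + 0.13·1.168026 = -0.948157
w(1.13) ≈ -0.9482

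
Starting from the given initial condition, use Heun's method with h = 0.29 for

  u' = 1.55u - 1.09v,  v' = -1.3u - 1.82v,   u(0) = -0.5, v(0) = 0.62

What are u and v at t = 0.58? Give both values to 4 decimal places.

-1.7808, 0.7606

Heun on (u,v): k1 = f(t_n, state_n); k2 = f(t_n + h, state_n + h·k1); state_{n+1} = state_n + (h/2)·(k1 + k2).
0.000000: (-0.500000, 0.620000)
  k1 = (-1.450800, -0.478400)
  predictor → (-0.920732, 0.481264)
  k2 = (-1.951712, 0.321051)
  → (-0.993364, 0.597184)
0.290000: (-0.993364, 0.597184)
  k1 = (-2.190646, 0.204498)
  predictor → (-1.628652, 0.656489)
  k2 = (-3.239983, 0.922437)
  → (-1.780805, 0.760590)
(u(0.58), v(0.58)) ≈ (-1.7808, 0.7606)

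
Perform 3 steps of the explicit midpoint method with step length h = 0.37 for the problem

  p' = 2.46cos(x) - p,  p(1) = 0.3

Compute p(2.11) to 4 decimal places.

Midpoint: k1 = f(x_n, p_n); k2 = f(x_n + h/2, p_n + (h/2)·k1); p_{n+1} = p_n + h·k2.
x=1.000000, p=0.300000:
  k1 = f(1.000000, 0.300000) = 1.029144
  k2 = f(1.185000, 0.490392) = 0.435299
  p ← 0.300000 + 0.37·0.435299 = 0.461061
x=1.370000, p=0.461061:
  k1 = f(1.370000, 0.461061) = 0.029586
  k2 = f(1.555000, 0.466534) = -0.427677
  p ← 0.461061 + 0.37·(-0.427677) = 0.302820
x=1.740000, p=0.302820:
  k1 = f(1.740000, 0.302820) = -0.717078
  k2 = f(1.925000, 0.170161) = -1.023396
  p ← 0.302820 + 0.37·(-1.023396) = -0.075836
p(2.11) ≈ -0.0758

-0.0758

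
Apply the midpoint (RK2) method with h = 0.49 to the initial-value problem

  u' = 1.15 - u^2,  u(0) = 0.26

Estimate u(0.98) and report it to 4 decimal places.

0.8945

Midpoint: k1 = f(x_n, u_n); k2 = f(x_n + h/2, u_n + (h/2)·k1); u_{n+1} = u_n + h·k2.
x=0.000000, u=0.260000:
  k1 = f(0.000000, 0.260000) = 1.082400
  k2 = f(0.245000, 0.525188) = 0.874178
  u ← 0.260000 + 0.49·0.874178 = 0.688347
x=0.490000, u=0.688347:
  k1 = f(0.490000, 0.688347) = 0.676178
  k2 = f(0.735000, 0.854011) = 0.420666
  u ← 0.688347 + 0.49·0.420666 = 0.894473
u(0.98) ≈ 0.8945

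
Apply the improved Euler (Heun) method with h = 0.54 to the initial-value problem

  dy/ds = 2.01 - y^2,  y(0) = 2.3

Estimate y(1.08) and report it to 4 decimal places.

Heun: k1 = f(s_n, y_n); k2 = f(s_n + h, y_n + h·k1); y_{n+1} = y_n + (h/2)·(k1 + k2).
s=0.000000, y=2.300000:
  k1 = f(0.000000, 2.300000) = -3.280000
  k2 = f(0.540000, 0.528800) = 1.730371
  y ← 2.300000 + (0.54/2)·(-3.280000 + 1.730371) = 1.881600
s=0.540000, y=1.881600:
  k1 = f(0.540000, 1.881600) = -1.530419
  k2 = f(1.080000, 1.055174) = 0.896608
  y ← 1.881600 + (0.54/2)·(-1.530419 + 0.896608) = 1.710471
y(1.08) ≈ 1.7105

1.7105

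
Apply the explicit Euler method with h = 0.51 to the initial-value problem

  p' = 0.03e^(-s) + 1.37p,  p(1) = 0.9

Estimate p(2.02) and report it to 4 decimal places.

2.6100

Euler: p_{n+1} = p_n + h·f(s_n, p_n).
s=1.000000, p=0.900000: f=1.244036 → p ← 0.900000 + 0.51·1.244036 = 1.534459
s=1.510000, p=1.534459: f=2.108836 → p ← 1.534459 + 0.51·2.108836 = 2.609965
p(2.02) ≈ 2.6100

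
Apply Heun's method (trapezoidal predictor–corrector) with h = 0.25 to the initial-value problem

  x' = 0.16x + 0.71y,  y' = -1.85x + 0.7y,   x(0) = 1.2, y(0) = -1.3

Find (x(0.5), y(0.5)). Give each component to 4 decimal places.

Heun on (x,y): k1 = f(t_n, state_n); k2 = f(t_n + h, state_n + h·k1); state_{n+1} = state_n + (h/2)·(k1 + k2).
0.000000: (1.200000, -1.300000)
  k1 = (-0.731000, -3.130000)
  predictor → (1.017250, -2.082500)
  k2 = (-1.315815, -3.339663)
  → (0.944148, -2.108708)
0.250000: (0.944148, -2.108708)
  k1 = (-1.346119, -3.222770)
  predictor → (0.607618, -2.914400)
  k2 = (-1.972005, -3.164174)
  → (0.529383, -2.907076)
(x(0.5), y(0.5)) ≈ (0.5294, -2.9071)

0.5294, -2.9071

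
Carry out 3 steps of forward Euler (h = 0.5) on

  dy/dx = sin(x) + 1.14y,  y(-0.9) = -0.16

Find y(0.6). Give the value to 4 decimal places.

Euler: y_{n+1} = y_n + h·f(x_n, y_n).
x=-0.900000, y=-0.160000: f=-0.965727 → y ← -0.160000 + 0.5·(-0.965727) = -0.642863
x=-0.400000, y=-0.642863: f=-1.122283 → y ← -0.642863 + 0.5·(-1.122283) = -1.204005
x=0.100000, y=-1.204005: f=-1.272732 → y ← -1.204005 + 0.5·(-1.272732) = -1.840371
y(0.6) ≈ -1.8404

-1.8404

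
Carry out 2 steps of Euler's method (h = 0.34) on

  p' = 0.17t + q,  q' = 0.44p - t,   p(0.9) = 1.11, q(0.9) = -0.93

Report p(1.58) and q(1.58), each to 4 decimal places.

0.5537, -1.3650

Euler on (p,q): p_{n+1} = p_n + h·p', q_{n+1} = q_n + h·q'.
0.900000: (1.110000, -0.930000); f=(-0.777000, -0.411600) → (0.845820, -1.069944)
1.240000: (0.845820, -1.069944); f=(-0.859144, -0.867839) → (0.553711, -1.365009)
(p(1.58), q(1.58)) ≈ (0.5537, -1.3650)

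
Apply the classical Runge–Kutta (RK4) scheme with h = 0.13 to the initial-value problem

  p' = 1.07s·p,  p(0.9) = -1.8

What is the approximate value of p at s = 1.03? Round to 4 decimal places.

-2.0586

RK4: k1 = f(s_n, p_n); k2 = f(s_n + h/2, p_n + (h/2)·k1); k3 = f(s_n + h/2, p_n + (h/2)·k2); k4 = f(s_n + h, p_n + h·k3); p_{n+1} = p_n + (h/6)·(k1 + 2k2 + 2k3 + k4).
s=0.900000, p=-1.800000:
  k1 = f(0.900000, -1.800000) = -1.733400
  k2 = f(0.965000, -1.912671) = -1.974928
  k3 = f(0.965000, -1.928370) = -1.991139
  k4 = f(1.030000, -2.058848) = -2.269056
  p ← -1.800000 + (0.13/6)·(k1 + 2k2 + 2k3 + k4) = -2.058583
p(1.03) ≈ -2.0586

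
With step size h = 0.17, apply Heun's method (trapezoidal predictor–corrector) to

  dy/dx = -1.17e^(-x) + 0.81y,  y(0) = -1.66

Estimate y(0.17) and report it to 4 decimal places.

-2.1014

Heun: k1 = f(x_n, y_n); k2 = f(x_n + h, y_n + h·k1); y_{n+1} = y_n + (h/2)·(k1 + k2).
x=0.000000, y=-1.660000:
  k1 = f(0.000000, -1.660000) = -2.514600
  k2 = f(0.170000, -2.087482) = -2.677948
  y ← -1.660000 + (0.17/2)·(-2.514600 + (-2.677948)) = -2.101367
y(0.17) ≈ -2.1014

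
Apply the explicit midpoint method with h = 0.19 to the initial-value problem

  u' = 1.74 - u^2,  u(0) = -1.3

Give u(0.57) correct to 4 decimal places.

-1.2386

Midpoint: k1 = f(x_n, u_n); k2 = f(x_n + h/2, u_n + (h/2)·k1); u_{n+1} = u_n + h·k2.
x=0.000000, u=-1.300000:
  k1 = f(0.000000, -1.300000) = 0.050000
  k2 = f(0.095000, -1.295250) = 0.062327
  u ← -1.300000 + 0.19·0.062327 = -1.288158
x=0.190000, u=-1.288158:
  k1 = f(0.190000, -1.288158) = 0.080650
  k2 = f(0.285000, -1.280496) = 0.100330
  u ← -1.288158 + 0.19·0.100330 = -1.269095
x=0.380000, u=-1.269095:
  k1 = f(0.380000, -1.269095) = 0.129398
  k2 = f(0.475000, -1.256802) = 0.160448
  u ← -1.269095 + 0.19·0.160448 = -1.238610
u(0.57) ≈ -1.2386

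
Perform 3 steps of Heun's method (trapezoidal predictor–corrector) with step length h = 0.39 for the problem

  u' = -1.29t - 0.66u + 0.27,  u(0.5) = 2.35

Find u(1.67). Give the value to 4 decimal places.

Heun: k1 = f(t_n, u_n); k2 = f(t_n + h, u_n + h·k1); u_{n+1} = u_n + (h/2)·(k1 + k2).
t=0.500000, u=2.350000:
  k1 = f(0.500000, 2.350000) = -1.926000
  k2 = f(0.890000, 1.598860) = -1.933348
  u ← 2.350000 + (0.39/2)·(-1.926000 + (-1.933348)) = 1.597427
t=0.890000, u=1.597427:
  k1 = f(0.890000, 1.597427) = -1.932402
  k2 = f(1.280000, 0.843790) = -1.938102
  u ← 1.597427 + (0.39/2)·(-1.932402 + (-1.938102)) = 0.842679
t=1.280000, u=0.842679:
  k1 = f(1.280000, 0.842679) = -1.937368
  k2 = f(1.670000, 0.087105) = -1.941790
  u ← 0.842679 + (0.39/2)·(-1.937368 + (-1.941790)) = 0.086243
u(1.67) ≈ 0.0862

0.0862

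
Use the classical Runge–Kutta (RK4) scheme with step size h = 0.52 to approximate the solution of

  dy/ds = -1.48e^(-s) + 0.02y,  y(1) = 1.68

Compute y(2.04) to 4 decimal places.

1.3590

RK4: k1 = f(s_n, y_n); k2 = f(s_n + h/2, y_n + (h/2)·k1); k3 = f(s_n + h/2, y_n + (h/2)·k2); k4 = f(s_n + h, y_n + h·k3); y_{n+1} = y_n + (h/6)·(k1 + 2k2 + 2k3 + k4).
s=1.000000, y=1.680000:
  k1 = f(1.000000, 1.680000) = -0.510862
  k2 = f(1.260000, 1.547176) = -0.388864
  k3 = f(1.260000, 1.578895) = -0.388230
  k4 = f(1.520000, 1.478120) = -0.294131
  y ← 1.680000 + (0.52/6)·(k1 + 2k2 + 2k3 + k4) = 1.475538
s=1.520000, y=1.475538:
  k1 = f(1.520000, 1.475538) = -0.294183
  k2 = f(1.780000, 1.399050) = -0.221603
  k3 = f(1.780000, 1.417921) = -0.221226
  k4 = f(2.040000, 1.360500) = -0.165232
  y ← 1.475538 + (0.52/6)·(k1 + 2k2 + 2k3 + k4) = 1.358964
y(2.04) ≈ 1.3590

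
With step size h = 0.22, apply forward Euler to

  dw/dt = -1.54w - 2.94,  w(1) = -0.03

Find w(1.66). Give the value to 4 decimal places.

-1.3659

Euler: w_{n+1} = w_n + h·f(t_n, w_n).
t=1.000000, w=-0.030000: f=-2.893800 → w ← -0.030000 + 0.22·(-2.893800) = -0.666636
t=1.220000, w=-0.666636: f=-1.913381 → w ← -0.666636 + 0.22·(-1.913381) = -1.087580
t=1.440000, w=-1.087580: f=-1.265127 → w ← -1.087580 + 0.22·(-1.265127) = -1.365908
w(1.66) ≈ -1.3659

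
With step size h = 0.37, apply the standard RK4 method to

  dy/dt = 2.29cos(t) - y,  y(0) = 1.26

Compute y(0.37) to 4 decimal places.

1.5609

RK4: k1 = f(t_n, y_n); k2 = f(t_n + h/2, y_n + (h/2)·k1); k3 = f(t_n + h/2, y_n + (h/2)·k2); k4 = f(t_n + h, y_n + h·k3); y_{n+1} = y_n + (h/6)·(k1 + 2k2 + 2k3 + k4).
t=0.000000, y=1.260000:
  k1 = f(0.000000, 1.260000) = 1.030000
  k2 = f(0.185000, 1.450550) = 0.800374
  k3 = f(0.185000, 1.408069) = 0.842855
  k4 = f(0.370000, 1.571856) = 0.563173
  y ← 1.260000 + (0.37/6)·(k1 + 2k2 + 2k3 + k4) = 1.560911
y(0.37) ≈ 1.5609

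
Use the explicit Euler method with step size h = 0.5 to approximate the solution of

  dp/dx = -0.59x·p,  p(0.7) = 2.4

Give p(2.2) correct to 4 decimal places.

Euler: p_{n+1} = p_n + h·f(x_n, p_n).
x=0.700000, p=2.400000: f=-0.991200 → p ← 2.400000 + 0.5·(-0.991200) = 1.904400
x=1.200000, p=1.904400: f=-1.348315 → p ← 1.904400 + 0.5·(-1.348315) = 1.230242
x=1.700000, p=1.230242: f=-1.233933 → p ← 1.230242 + 0.5·(-1.233933) = 0.613276
p(2.2) ≈ 0.6133

0.6133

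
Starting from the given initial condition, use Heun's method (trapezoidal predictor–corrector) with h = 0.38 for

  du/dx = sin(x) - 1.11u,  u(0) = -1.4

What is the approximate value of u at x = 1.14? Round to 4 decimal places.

-0.0215

Heun: k1 = f(x_n, u_n); k2 = f(x_n + h, u_n + h·k1); u_{n+1} = u_n + (h/2)·(k1 + k2).
x=0.000000, u=-1.400000:
  k1 = f(0.000000, -1.400000) = 1.554000
  k2 = f(0.380000, -0.809480) = 1.269443
  u ← -1.400000 + (0.38/2)·(1.554000 + 1.269443) = -0.863546
x=0.380000, u=-0.863546:
  k1 = f(0.380000, -0.863546) = 1.329456
  k2 = f(0.760000, -0.358352) = 1.086693
  u ← -0.863546 + (0.38/2)·(1.329456 + 1.086693) = -0.404477
x=0.760000, u=-0.404477:
  k1 = f(0.760000, -0.404477) = 1.137891
  k2 = f(1.140000, 0.027921) = 0.877641
  u ← -0.404477 + (0.38/2)·(1.137891 + 0.877641) = -0.021526
u(1.14) ≈ -0.0215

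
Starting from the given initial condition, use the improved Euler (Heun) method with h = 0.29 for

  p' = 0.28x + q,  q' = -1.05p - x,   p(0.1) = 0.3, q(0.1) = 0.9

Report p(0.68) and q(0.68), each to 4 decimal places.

Heun on (p,q): k1 = f(x_n, state_n); k2 = f(x_n + h, state_n + h·k1); state_{n+1} = state_n + (h/2)·(k1 + k2).
0.100000: (0.300000, 0.900000)
  k1 = (0.928000, -0.415000)
  predictor → (0.569120, 0.779650)
  k2 = (0.888850, -0.987576)
  → (0.563443, 0.696626)
0.390000: (0.563443, 0.696626)
  k1 = (0.805826, -0.981615)
  predictor → (0.797133, 0.411958)
  k2 = (0.602358, -1.516990)
  → (0.767630, 0.334329)
(p(0.68), q(0.68)) ≈ (0.7676, 0.3343)

0.7676, 0.3343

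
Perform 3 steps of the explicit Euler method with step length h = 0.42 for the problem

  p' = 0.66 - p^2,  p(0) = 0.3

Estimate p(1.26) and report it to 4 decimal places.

0.7691

Euler: p_{n+1} = p_n + h·f(t_n, p_n).
t=0.000000, p=0.300000: f=0.570000 → p ← 0.300000 + 0.42·0.570000 = 0.539400
t=0.420000, p=0.539400: f=0.369048 → p ← 0.539400 + 0.42·0.369048 = 0.694400
t=0.840000, p=0.694400: f=0.177809 → p ← 0.694400 + 0.42·0.177809 = 0.769080
p(1.26) ≈ 0.7691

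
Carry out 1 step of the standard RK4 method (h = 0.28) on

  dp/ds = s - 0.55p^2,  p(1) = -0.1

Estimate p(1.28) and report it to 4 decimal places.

0.2175

RK4: k1 = f(s_n, p_n); k2 = f(s_n + h/2, p_n + (h/2)·k1); k3 = f(s_n + h/2, p_n + (h/2)·k2); k4 = f(s_n + h, p_n + h·k3); p_{n+1} = p_n + (h/6)·(k1 + 2k2 + 2k3 + k4).
s=1.000000, p=-0.100000:
  k1 = f(1.000000, -0.100000) = 0.994500
  k2 = f(1.140000, 0.039230) = 1.139154
  k3 = f(1.140000, 0.059481) = 1.138054
  k4 = f(1.280000, 0.218655) = 1.253704
  p ← -0.100000 + (0.28/6)·(k1 + 2k2 + 2k3 + k4) = 0.217456
p(1.28) ≈ 0.2175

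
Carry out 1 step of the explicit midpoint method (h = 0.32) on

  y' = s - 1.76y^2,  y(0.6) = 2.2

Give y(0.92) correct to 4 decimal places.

Midpoint: k1 = f(s_n, y_n); k2 = f(s_n + h/2, y_n + (h/2)·k1); y_{n+1} = y_n + h·k2.
s=0.600000, y=2.200000:
  k1 = f(0.600000, 2.200000) = -7.918400
  k2 = f(0.760000, 0.933056) = -0.772245
  y ← 2.200000 + 0.32·(-0.772245) = 1.952882
y(0.92) ≈ 1.9529

1.9529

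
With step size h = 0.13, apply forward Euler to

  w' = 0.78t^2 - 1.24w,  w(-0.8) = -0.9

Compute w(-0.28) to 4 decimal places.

-0.3334

Euler: w_{n+1} = w_n + h·f(t_n, w_n).
t=-0.800000, w=-0.900000: f=1.615200 → w ← -0.900000 + 0.13·1.615200 = -0.690024
t=-0.670000, w=-0.690024: f=1.205772 → w ← -0.690024 + 0.13·1.205772 = -0.533274
t=-0.540000, w=-0.533274: f=0.888707 → w ← -0.533274 + 0.13·0.888707 = -0.417742
t=-0.410000, w=-0.417742: f=0.649118 → w ← -0.417742 + 0.13·0.649118 = -0.333356
w(-0.28) ≈ -0.3334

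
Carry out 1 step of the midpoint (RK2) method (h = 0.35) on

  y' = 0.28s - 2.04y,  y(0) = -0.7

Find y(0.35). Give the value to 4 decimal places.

Midpoint: k1 = f(s_n, y_n); k2 = f(s_n + h/2, y_n + (h/2)·k1); y_{n+1} = y_n + h·k2.
s=0.000000, y=-0.700000:
  k1 = f(0.000000, -0.700000) = 1.428000
  k2 = f(0.175000, -0.450100) = 0.967204
  y ← -0.700000 + 0.35·0.967204 = -0.361479
y(0.35) ≈ -0.3615

-0.3615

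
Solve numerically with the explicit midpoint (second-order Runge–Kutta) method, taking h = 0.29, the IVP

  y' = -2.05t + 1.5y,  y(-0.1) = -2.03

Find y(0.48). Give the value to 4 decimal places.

Midpoint: k1 = f(t_n, y_n); k2 = f(t_n + h/2, y_n + (h/2)·k1); y_{n+1} = y_n + h·k2.
t=-0.100000, y=-2.030000:
  k1 = f(-0.100000, -2.030000) = -2.840000
  k2 = f(0.045000, -2.441800) = -3.754950
  y ← -2.030000 + 0.29·(-3.754950) = -3.118935
t=0.190000, y=-3.118935:
  k1 = f(0.190000, -3.118935) = -5.067903
  k2 = f(0.335000, -3.853781) = -6.467422
  y ← -3.118935 + 0.29·(-6.467422) = -4.994488
y(0.48) ≈ -4.9945

-4.9945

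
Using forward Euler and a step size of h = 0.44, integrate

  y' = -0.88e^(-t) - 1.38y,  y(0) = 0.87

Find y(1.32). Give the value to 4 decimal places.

Euler: y_{n+1} = y_n + h·f(t_n, y_n).
t=0.000000, y=0.870000: f=-2.080600 → y ← 0.870000 + 0.44·(-2.080600) = -0.045464
t=0.440000, y=-0.045464: f=-0.504012 → y ← -0.045464 + 0.44·(-0.504012) = -0.267229
t=0.880000, y=-0.267229: f=0.003767 → y ← -0.267229 + 0.44·0.003767 = -0.265572
y(1.32) ≈ -0.2656

-0.2656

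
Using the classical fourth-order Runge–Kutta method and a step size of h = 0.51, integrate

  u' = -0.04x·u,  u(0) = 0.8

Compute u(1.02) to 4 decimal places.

0.7835

RK4: k1 = f(x_n, u_n); k2 = f(x_n + h/2, u_n + (h/2)·k1); k3 = f(x_n + h/2, u_n + (h/2)·k2); k4 = f(x_n + h, u_n + h·k3); u_{n+1} = u_n + (h/6)·(k1 + 2k2 + 2k3 + k4).
x=0.000000, u=0.800000:
  k1 = f(0.000000, 0.800000) = 0.000000
  k2 = f(0.255000, 0.800000) = -0.008160
  k3 = f(0.255000, 0.797919) = -0.008139
  k4 = f(0.510000, 0.795849) = -0.016235
  u ← 0.800000 + (0.51/6)·(k1 + 2k2 + 2k3 + k4) = 0.795849
x=0.510000, u=0.795849:
  k1 = f(0.510000, 0.795849) = -0.016235
  k2 = f(0.765000, 0.791709) = -0.024226
  k3 = f(0.765000, 0.789671) = -0.024164
  k4 = f(1.020000, 0.783526) = -0.031968
  u ← 0.795849 + (0.51/6)·(k1 + 2k2 + 2k3 + k4) = 0.783526
u(1.02) ≈ 0.7835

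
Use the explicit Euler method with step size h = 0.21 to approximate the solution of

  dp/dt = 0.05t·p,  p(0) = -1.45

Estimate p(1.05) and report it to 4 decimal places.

-1.4822

Euler: p_{n+1} = p_n + h·f(t_n, p_n).
t=0.000000, p=-1.450000: f=0.000000 → p ← -1.450000 + 0.21·0.000000 = -1.450000
t=0.210000, p=-1.450000: f=-0.015225 → p ← -1.450000 + 0.21·(-0.015225) = -1.453197
t=0.420000, p=-1.453197: f=-0.030517 → p ← -1.453197 + 0.21·(-0.030517) = -1.459606
t=0.630000, p=-1.459606: f=-0.045978 → p ← -1.459606 + 0.21·(-0.045978) = -1.469261
t=0.840000, p=-1.469261: f=-0.061709 → p ← -1.469261 + 0.21·(-0.061709) = -1.482220
p(1.05) ≈ -1.4822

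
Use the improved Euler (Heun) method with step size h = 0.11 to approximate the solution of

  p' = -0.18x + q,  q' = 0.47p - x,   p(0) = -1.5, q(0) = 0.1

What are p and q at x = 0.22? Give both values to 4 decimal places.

-1.5007, -0.0787

Heun on (p,q): k1 = f(x_n, state_n); k2 = f(x_n + h, state_n + h·k1); state_{n+1} = state_n + (h/2)·(k1 + k2).
0.000000: (-1.500000, 0.100000)
  k1 = (0.100000, -0.705000)
  predictor → (-1.489000, 0.022450)
  k2 = (0.002650, -0.809830)
  → (-1.494354, 0.016684)
0.110000: (-1.494354, 0.016684)
  k1 = (-0.003116, -0.812346)
  predictor → (-1.494697, -0.072674)
  k2 = (-0.112274, -0.922508)
  → (-1.500701, -0.078733)
(p(0.22), q(0.22)) ≈ (-1.5007, -0.0787)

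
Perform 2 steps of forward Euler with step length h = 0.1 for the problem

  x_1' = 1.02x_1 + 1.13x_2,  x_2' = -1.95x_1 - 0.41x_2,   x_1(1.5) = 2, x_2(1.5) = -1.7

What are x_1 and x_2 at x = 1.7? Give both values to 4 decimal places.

1.9888, -2.3298

Euler on (x_1,x_2): x_1_{n+1} = x_1_n + h·x_1', x_2_{n+1} = x_2_n + h·x_2'.
1.500000: (2.000000, -1.700000); f=(0.119000, -3.203000) → (2.011900, -2.020300)
1.600000: (2.011900, -2.020300); f=(-0.230801, -3.094882) → (1.988820, -2.329788)
(x_1(1.7), x_2(1.7)) ≈ (1.9888, -2.3298)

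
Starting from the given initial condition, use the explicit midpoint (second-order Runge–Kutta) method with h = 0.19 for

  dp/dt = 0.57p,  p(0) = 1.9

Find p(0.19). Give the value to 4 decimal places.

2.1169

Midpoint: k1 = f(t_n, p_n); k2 = f(t_n + h/2, p_n + (h/2)·k1); p_{n+1} = p_n + h·k2.
t=0.000000, p=1.900000:
  k1 = f(0.000000, 1.900000) = 1.083000
  k2 = f(0.095000, 2.002885) = 1.141644
  p ← 1.900000 + 0.19·1.141644 = 2.116912
p(0.19) ≈ 2.1169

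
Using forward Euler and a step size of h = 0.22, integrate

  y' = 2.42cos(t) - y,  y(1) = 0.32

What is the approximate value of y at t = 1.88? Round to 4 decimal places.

0.3730

Euler: y_{n+1} = y_n + h·f(t_n, y_n).
t=1.000000, y=0.320000: f=0.987532 → y ← 0.320000 + 0.22·0.987532 = 0.537257
t=1.220000, y=0.537257: f=0.294366 → y ← 0.537257 + 0.22·0.294366 = 0.602017
t=1.440000, y=0.602017: f=-0.286392 → y ← 0.602017 + 0.22·(-0.286392) = 0.539011
t=1.660000, y=0.539011: f=-0.754598 → y ← 0.539011 + 0.22·(-0.754598) = 0.373000
y(1.88) ≈ 0.3730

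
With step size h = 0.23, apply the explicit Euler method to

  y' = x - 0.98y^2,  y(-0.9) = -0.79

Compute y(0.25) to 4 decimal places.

Euler: y_{n+1} = y_n + h·f(x_n, y_n).
x=-0.900000, y=-0.790000: f=-1.511618 → y ← -0.790000 + 0.23·(-1.511618) = -1.137672
x=-0.670000, y=-1.137672: f=-1.938412 → y ← -1.137672 + 0.23·(-1.938412) = -1.583507
x=-0.440000, y=-1.583507: f=-2.897344 → y ← -1.583507 + 0.23·(-2.897344) = -2.249896
x=-0.210000, y=-2.249896: f=-5.170792 → y ← -2.249896 + 0.23·(-5.170792) = -3.439178
x=0.020000, y=-3.439178: f=-11.571387 → y ← -3.439178 + 0.23·(-11.571387) = -6.100597
y(0.25) ≈ -6.1006

-6.1006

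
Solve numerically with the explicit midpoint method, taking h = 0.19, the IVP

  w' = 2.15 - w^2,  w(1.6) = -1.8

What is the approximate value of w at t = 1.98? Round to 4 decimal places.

-2.6650

Midpoint: k1 = f(t_n, w_n); k2 = f(t_n + h/2, w_n + (h/2)·k1); w_{n+1} = w_n + h·k2.
t=1.600000, w=-1.800000:
  k1 = f(1.600000, -1.800000) = -1.090000
  k2 = f(1.695000, -1.903550) = -1.473503
  w ← -1.800000 + 0.19·(-1.473503) = -2.079965
t=1.790000, w=-2.079965:
  k1 = f(1.790000, -2.079965) = -2.176256
  k2 = f(1.885000, -2.286710) = -3.079042
  w ← -2.079965 + 0.19·(-3.079042) = -2.664983
w(1.98) ≈ -2.6650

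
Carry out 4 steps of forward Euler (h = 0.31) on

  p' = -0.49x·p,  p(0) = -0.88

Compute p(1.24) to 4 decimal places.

-0.6523

Euler: p_{n+1} = p_n + h·f(x_n, p_n).
x=0.000000, p=-0.880000: f=0.000000 → p ← -0.880000 + 0.31·0.000000 = -0.880000
x=0.310000, p=-0.880000: f=0.133672 → p ← -0.880000 + 0.31·0.133672 = -0.838562
x=0.620000, p=-0.838562: f=0.254755 → p ← -0.838562 + 0.31·0.254755 = -0.759588
x=0.930000, p=-0.759588: f=0.346144 → p ← -0.759588 + 0.31·0.346144 = -0.652283
p(1.24) ≈ -0.6523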